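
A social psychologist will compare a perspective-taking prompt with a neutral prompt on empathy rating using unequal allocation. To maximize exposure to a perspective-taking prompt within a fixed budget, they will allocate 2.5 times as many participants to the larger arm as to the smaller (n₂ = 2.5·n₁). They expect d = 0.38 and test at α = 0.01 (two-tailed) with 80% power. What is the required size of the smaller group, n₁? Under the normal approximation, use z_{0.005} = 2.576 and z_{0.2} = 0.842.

n₁ = 114

With allocation ratio k = n₂/n₁ = 2.5, Var(x̄₁−x̄₂) = σ²(1/n₁ + 1/(k·n₁)) = σ²·(k+1)/(k·n₁).
So n₁ = (1 + 1/k)·((z_{α/2} + z_β)/d)² = 1.400 × (3.418/0.38)².
n₁ = 1.400 × 80.91 = 113.3.
Round up: n₁ = 114, giving n₂ = 2.5 × 114 = 285.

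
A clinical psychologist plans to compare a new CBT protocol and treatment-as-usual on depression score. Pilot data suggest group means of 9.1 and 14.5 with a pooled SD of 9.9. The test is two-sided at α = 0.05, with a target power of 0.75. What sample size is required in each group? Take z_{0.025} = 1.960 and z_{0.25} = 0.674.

Cohen's d = |M₁ − M₂| / SD_pooled = |9.1 − 14.5| / 9.9 = 5.4 / 9.9 = 0.545.
For two independent groups with equal n: n = 2·((z_{α/2} + z_β) / d)².
z_{α/2} + z_β = 1.960 + 0.674 = 2.634.
n = 2 × (2.634 / 0.545)² = 2 × 4.833² = 2 × 23.36 = 46.7.
Round up to the next whole participant.

n = 47 per group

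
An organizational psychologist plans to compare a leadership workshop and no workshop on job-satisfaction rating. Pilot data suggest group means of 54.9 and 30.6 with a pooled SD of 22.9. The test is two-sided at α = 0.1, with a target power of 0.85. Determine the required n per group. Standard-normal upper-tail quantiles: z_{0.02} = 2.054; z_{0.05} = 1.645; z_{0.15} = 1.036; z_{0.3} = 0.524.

n = 13 per group

Cohen's d = |M₁ − M₂| / SD_pooled = |54.9 − 30.6| / 22.9 = 24.3 / 22.9 = 1.061.
For two independent groups with equal n: n = 2·((z_{α/2} + z_β) / d)².
z_{α/2} + z_β = 1.645 + 1.036 = 2.681.
n = 2 × (2.681 / 1.061)² = 2 × 2.527² = 2 × 6.39 = 12.8.
Round up to the next whole participant.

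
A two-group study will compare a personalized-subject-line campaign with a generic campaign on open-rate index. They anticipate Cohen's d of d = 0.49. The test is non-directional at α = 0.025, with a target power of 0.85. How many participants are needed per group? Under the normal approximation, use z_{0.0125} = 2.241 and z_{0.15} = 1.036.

For two independent groups with equal n: n = 2·((z_{α/2} + z_β) / d)².
z_{α/2} + z_β = 2.241 + 1.036 = 3.277.
n = 2 × (3.277 / 0.49)² = 2 × 6.688² = 2 × 44.73 = 89.5.
Round up to the next whole participant.

n = 90 per group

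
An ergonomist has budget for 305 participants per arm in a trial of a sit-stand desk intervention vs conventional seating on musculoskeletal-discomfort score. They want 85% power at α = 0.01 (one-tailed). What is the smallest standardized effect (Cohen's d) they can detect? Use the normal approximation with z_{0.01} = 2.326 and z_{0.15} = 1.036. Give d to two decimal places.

For two independent groups of n = 305 each: d_min = (z_{α} + z_β)·√(2/n).
z-sum = 2.326 + 1.036 = 3.362.
d_min = 3.362 × √(2/305) = 3.362 × 0.0810 = 0.272.

d_min ≈ 0.27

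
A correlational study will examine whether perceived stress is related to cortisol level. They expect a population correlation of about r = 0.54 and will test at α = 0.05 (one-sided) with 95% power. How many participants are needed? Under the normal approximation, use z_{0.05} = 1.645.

Fisher's z: C = ½·ln((1+r)/(1−r)) = ½·ln(3.3478) = 0.6042.
n = ((z_{α} + z_β)/C)² + 3.
(1.645 + 1.645) / 0.6042 = 3.290 / 0.6042 = 5.445.
n = 5.445² + 3 = 29.65 + 3 = 32.7.
Round up.

n = 33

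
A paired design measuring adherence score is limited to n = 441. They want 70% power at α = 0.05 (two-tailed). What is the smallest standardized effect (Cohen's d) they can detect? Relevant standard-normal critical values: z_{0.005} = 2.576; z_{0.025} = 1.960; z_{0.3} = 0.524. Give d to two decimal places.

d_min ≈ 0.12

For a single sample (or paired design) of n = 441: d_min = (z_{α/2} + z_β)/√n.
z-sum = 1.960 + 0.524 = 2.484.
d_min = 2.484 / √441 = 2.484 / 21.000 = 0.118.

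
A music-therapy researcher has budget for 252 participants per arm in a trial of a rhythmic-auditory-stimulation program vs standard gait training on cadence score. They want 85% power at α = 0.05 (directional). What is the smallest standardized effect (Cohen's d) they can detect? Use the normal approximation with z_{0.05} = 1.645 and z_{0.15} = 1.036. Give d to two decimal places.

For two independent groups of n = 252 each: d_min = (z_{α} + z_β)·√(2/n).
z-sum = 1.645 + 1.036 = 2.681.
d_min = 2.681 × √(2/252) = 2.681 × 0.0891 = 0.239.

d_min ≈ 0.24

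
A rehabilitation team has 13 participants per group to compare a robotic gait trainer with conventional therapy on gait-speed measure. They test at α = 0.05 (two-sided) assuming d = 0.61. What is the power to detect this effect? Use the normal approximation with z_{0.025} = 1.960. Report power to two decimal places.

For two equal groups, power = Φ(d·√(n/2) − z_{α/2}).
d·√(n/2) = 0.61 × √(13/2) = 0.61 × 2.550 = 1.555.
z_β = 1.555 − 1.960 = -0.405.
Power = Φ(-0.405) = 0.343.

power ≈ 0.34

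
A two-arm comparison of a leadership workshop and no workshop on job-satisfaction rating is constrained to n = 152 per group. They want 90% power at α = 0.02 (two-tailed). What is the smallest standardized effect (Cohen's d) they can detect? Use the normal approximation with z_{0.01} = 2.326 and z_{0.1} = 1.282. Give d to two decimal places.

For two independent groups of n = 152 each: d_min = (z_{α/2} + z_β)·√(2/n).
z-sum = 2.326 + 1.282 = 3.608.
d_min = 3.608 × √(2/152) = 3.608 × 0.1147 = 0.414.

d_min ≈ 0.41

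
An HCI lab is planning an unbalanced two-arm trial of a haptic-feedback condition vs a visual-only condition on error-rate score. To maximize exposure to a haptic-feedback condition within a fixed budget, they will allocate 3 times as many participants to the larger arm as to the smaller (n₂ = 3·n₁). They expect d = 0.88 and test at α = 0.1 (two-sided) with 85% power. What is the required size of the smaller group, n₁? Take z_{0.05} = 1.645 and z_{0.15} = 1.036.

With allocation ratio k = n₂/n₁ = 3, Var(x̄₁−x̄₂) = σ²(1/n₁ + 1/(k·n₁)) = σ²·(k+1)/(k·n₁).
So n₁ = (1 + 1/k)·((z_{α/2} + z_β)/d)² = 1.333 × (2.681/0.88)².
n₁ = 1.333 × 9.28 = 12.4.
Round up: n₁ = 13, giving n₂ = 3 × 13 = 39.

n₁ = 13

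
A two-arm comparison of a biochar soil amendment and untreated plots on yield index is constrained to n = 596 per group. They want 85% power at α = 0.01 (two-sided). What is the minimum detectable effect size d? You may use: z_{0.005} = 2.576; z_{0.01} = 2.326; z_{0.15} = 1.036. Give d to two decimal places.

d_min ≈ 0.21

For two independent groups of n = 596 each: d_min = (z_{α/2} + z_β)·√(2/n).
z-sum = 2.576 + 1.036 = 3.612.
d_min = 3.612 × √(2/596) = 3.612 × 0.0579 = 0.209.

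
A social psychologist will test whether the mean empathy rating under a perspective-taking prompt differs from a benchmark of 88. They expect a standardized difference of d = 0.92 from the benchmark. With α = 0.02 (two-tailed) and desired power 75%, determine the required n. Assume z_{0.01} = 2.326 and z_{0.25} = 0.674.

For a one-sample test: n = ((z_{α/2} + z_β) / d)².
z_{α/2} + z_β = 2.326 + 0.674 = 3.000.
n = (3.000 / 0.92)² = 3.261² = 10.63.
Round up.

n = 11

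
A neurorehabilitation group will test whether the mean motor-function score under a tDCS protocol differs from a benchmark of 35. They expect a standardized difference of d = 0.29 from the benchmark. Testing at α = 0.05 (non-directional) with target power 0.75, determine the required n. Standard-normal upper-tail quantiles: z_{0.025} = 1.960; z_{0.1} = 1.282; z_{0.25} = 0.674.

For a one-sample test: n = ((z_{α/2} + z_β) / d)².
z_{α/2} + z_β = 1.960 + 0.674 = 2.634.
n = (2.634 / 0.29)² = 9.083² = 82.50.
Round up.

n = 83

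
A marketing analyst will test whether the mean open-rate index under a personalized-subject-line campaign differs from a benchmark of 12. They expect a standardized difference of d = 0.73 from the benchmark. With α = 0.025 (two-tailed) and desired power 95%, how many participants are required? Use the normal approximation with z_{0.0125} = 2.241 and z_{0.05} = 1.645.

For a one-sample test: n = ((z_{α/2} + z_β) / d)².
z_{α/2} + z_β = 2.241 + 1.645 = 3.886.
n = (3.886 / 0.73)² = 5.323² = 28.34.
Round up.

n = 29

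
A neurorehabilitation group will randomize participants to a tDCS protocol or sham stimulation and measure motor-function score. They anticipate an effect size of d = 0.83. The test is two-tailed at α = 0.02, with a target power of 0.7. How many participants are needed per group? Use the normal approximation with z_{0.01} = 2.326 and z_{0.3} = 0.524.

n = 24 per group

For two independent groups with equal n: n = 2·((z_{α/2} + z_β) / d)².
z_{α/2} + z_β = 2.326 + 0.524 = 2.850.
n = 2 × (2.850 / 0.83)² = 2 × 3.434² = 2 × 11.79 = 23.6.
Round up to the next whole participant.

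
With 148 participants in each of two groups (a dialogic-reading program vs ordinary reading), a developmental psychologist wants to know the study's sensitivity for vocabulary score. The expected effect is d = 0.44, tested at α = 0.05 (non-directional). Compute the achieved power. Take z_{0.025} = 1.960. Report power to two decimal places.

power ≈ 0.97

For two equal groups, power = Φ(d·√(n/2) − z_{α/2}).
d·√(n/2) = 0.44 × √(148/2) = 0.44 × 8.602 = 3.785.
z_β = 3.785 − 1.960 = 1.825.
Power = Φ(1.825) = 0.966.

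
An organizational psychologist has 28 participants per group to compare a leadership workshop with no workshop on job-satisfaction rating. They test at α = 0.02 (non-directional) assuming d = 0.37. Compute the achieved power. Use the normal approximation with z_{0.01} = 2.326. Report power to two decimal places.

power ≈ 0.17

For two equal groups, power = Φ(d·√(n/2) − z_{α/2}).
d·√(n/2) = 0.37 × √(28/2) = 0.37 × 3.742 = 1.384.
z_β = 1.384 − 2.326 = -0.942.
Power = Φ(-0.942) = 0.173.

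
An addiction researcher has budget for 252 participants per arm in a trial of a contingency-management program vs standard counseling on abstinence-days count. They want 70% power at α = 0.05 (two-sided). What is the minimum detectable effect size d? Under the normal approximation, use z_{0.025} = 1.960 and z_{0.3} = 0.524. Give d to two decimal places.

d_min ≈ 0.22

For two independent groups of n = 252 each: d_min = (z_{α/2} + z_β)·√(2/n).
z-sum = 1.960 + 0.524 = 2.484.
d_min = 2.484 × √(2/252) = 2.484 × 0.0891 = 0.221.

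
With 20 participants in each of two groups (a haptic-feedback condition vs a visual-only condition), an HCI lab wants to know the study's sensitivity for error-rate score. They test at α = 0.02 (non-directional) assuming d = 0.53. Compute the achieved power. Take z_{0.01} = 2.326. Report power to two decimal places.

For two equal groups, power = Φ(d·√(n/2) − z_{α/2}).
d·√(n/2) = 0.53 × √(20/2) = 0.53 × 3.162 = 1.676.
z_β = 1.676 − 2.326 = -0.650.
Power = Φ(-0.650) = 0.258.

power ≈ 0.26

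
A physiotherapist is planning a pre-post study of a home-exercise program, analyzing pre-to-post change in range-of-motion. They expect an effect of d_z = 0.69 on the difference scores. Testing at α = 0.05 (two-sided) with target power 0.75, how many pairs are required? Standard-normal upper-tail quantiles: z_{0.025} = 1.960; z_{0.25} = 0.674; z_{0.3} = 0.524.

For a paired (one-sample on differences) test: n = ((z_{α/2} + z_β) / d)².
z_{α/2} + z_β = 1.960 + 0.674 = 2.634.
n = (2.634 / 0.69)² = 3.817² = 14.57.
Round up.

n = 15 pairs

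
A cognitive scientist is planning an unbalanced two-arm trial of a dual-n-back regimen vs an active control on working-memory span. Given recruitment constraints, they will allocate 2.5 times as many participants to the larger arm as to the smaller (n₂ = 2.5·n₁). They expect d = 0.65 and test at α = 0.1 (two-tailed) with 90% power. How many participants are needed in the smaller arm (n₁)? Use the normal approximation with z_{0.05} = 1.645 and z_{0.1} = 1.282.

With allocation ratio k = n₂/n₁ = 2.5, Var(x̄₁−x̄₂) = σ²(1/n₁ + 1/(k·n₁)) = σ²·(k+1)/(k·n₁).
So n₁ = (1 + 1/k)·((z_{α/2} + z_β)/d)² = 1.400 × (2.927/0.65)².
n₁ = 1.400 × 20.28 = 28.4.
Round up: n₁ = 29, giving n₂ = ⌈2.5 × 29⌉ = ⌈72.5⌉ = 73.

n₁ = 29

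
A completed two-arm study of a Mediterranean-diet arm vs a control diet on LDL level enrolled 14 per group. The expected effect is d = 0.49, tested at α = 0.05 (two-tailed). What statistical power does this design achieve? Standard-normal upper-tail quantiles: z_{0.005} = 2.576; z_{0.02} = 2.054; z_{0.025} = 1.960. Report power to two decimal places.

For two equal groups, power = Φ(d·√(n/2) − z_{α/2}).
d·√(n/2) = 0.49 × √(14/2) = 0.49 × 2.646 = 1.296.
z_β = 1.296 − 1.960 = -0.664.
Power = Φ(-0.664) = 0.253.

power ≈ 0.25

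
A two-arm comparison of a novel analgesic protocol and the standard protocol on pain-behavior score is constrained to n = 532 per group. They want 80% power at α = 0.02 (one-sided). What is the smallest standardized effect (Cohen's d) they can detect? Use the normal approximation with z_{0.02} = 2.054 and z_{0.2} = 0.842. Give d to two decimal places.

For two independent groups of n = 532 each: d_min = (z_{α} + z_β)·√(2/n).
z-sum = 2.054 + 0.842 = 2.896.
d_min = 2.896 × √(2/532) = 2.896 × 0.0613 = 0.178.

d_min ≈ 0.18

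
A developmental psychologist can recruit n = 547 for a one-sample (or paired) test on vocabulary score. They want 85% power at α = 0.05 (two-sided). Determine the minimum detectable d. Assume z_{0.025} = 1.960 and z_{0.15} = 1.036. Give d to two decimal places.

d_min ≈ 0.13

For a single sample (or paired design) of n = 547: d_min = (z_{α/2} + z_β)/√n.
z-sum = 1.960 + 1.036 = 2.996.
d_min = 2.996 / √547 = 2.996 / 23.388 = 0.128.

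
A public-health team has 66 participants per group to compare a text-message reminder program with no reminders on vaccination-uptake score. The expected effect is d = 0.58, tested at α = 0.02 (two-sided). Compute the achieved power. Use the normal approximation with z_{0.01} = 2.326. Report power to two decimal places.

For two equal groups, power = Φ(d·√(n/2) − z_{α/2}).
d·√(n/2) = 0.58 × √(66/2) = 0.58 × 5.745 = 3.332.
z_β = 3.332 − 2.326 = 1.006.
Power = Φ(1.006) = 0.843.

power ≈ 0.84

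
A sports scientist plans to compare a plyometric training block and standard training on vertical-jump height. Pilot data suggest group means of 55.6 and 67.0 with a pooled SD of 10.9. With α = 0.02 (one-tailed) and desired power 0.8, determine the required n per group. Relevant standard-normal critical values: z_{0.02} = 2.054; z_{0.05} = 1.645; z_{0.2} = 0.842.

Cohen's d = |M₁ − M₂| / SD_pooled = |55.6 − 67.0| / 10.9 = 11.4 / 10.9 = 1.046.
For two independent groups with equal n: n = 2·((z_{α} + z_β) / d)².
z_{α} + z_β = 2.054 + 0.842 = 2.896.
n = 2 × (2.896 / 1.046)² = 2 × 2.769² = 2 × 7.67 = 15.3.
Round up to the next whole participant.

n = 16 per group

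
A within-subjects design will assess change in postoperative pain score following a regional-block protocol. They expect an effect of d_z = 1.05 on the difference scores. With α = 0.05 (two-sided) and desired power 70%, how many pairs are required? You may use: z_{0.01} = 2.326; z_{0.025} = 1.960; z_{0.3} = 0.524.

n = 6 pairs

For a paired (one-sample on differences) test: n = ((z_{α/2} + z_β) / d)².
z_{α/2} + z_β = 1.960 + 0.524 = 2.484.
n = (2.484 / 1.05)² = 2.366² = 5.60.
Round up.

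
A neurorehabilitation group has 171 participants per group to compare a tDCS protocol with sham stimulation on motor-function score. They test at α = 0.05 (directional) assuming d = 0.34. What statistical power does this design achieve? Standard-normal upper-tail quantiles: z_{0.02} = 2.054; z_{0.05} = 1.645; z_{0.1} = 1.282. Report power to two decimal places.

For two equal groups, power = Φ(d·√(n/2) − z_{α}).
d·√(n/2) = 0.34 × √(171/2) = 0.34 × 9.247 = 3.144.
z_β = 3.144 − 1.645 = 1.499.
Power = Φ(1.499) = 0.933.

power ≈ 0.93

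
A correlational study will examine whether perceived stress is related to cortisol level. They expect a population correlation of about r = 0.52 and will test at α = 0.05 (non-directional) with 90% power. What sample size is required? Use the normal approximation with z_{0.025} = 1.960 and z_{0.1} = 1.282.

n = 35

Fisher's z: C = ½·ln((1+r)/(1−r)) = ½·ln(3.1667) = 0.5763.
n = ((z_{α/2} + z_β)/C)² + 3.
(1.960 + 1.282) / 0.5763 = 3.242 / 0.5763 = 5.626.
n = 5.626² + 3 = 31.65 + 3 = 34.6.
Round up.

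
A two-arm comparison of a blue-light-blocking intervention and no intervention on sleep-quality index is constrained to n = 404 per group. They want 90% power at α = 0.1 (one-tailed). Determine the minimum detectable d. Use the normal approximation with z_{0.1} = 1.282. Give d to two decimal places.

d_min ≈ 0.18

For two independent groups of n = 404 each: d_min = (z_{α} + z_β)·√(2/n).
z-sum = 1.282 + 1.282 = 2.564.
d_min = 2.564 × √(2/404) = 2.564 × 0.0704 = 0.180.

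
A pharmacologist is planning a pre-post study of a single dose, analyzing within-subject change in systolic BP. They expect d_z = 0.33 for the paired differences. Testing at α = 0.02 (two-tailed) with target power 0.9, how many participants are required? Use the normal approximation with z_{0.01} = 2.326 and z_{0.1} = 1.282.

For a paired (one-sample on differences) test: n = ((z_{α/2} + z_β) / d)².
z_{α/2} + z_β = 2.326 + 1.282 = 3.608.
n = (3.608 / 0.33)² = 10.933² = 119.54.
Round up.

n = 120 pairs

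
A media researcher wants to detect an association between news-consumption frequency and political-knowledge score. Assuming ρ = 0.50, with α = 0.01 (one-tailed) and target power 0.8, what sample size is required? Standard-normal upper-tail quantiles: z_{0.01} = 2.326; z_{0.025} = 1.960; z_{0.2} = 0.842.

n = 37

Fisher's z: C = ½·ln((1+r)/(1−r)) = ½·ln(3.0000) = 0.5493.
n = ((z_{α} + z_β)/C)² + 3.
(2.326 + 0.842) / 0.5493 = 3.168 / 0.5493 = 5.767.
n = 5.767² + 3 = 33.26 + 3 = 36.3.
Round up.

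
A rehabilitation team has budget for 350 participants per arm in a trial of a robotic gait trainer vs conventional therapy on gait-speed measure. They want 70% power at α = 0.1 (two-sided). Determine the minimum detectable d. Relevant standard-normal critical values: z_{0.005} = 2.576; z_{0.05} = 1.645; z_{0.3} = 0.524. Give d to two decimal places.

For two independent groups of n = 350 each: d_min = (z_{α/2} + z_β)·√(2/n).
z-sum = 1.645 + 0.524 = 2.169.
d_min = 2.169 × √(2/350) = 2.169 × 0.0756 = 0.164.

d_min ≈ 0.16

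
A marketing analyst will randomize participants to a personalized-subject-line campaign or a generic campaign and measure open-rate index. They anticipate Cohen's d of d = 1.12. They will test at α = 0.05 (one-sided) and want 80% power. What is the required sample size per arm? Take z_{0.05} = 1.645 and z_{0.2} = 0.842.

For two independent groups with equal n: n = 2·((z_{α} + z_β) / d)².
z_{α} + z_β = 1.645 + 0.842 = 2.487.
n = 2 × (2.487 / 1.12)² = 2 × 2.221² = 2 × 4.93 = 9.9.
Round up to the next whole participant.

n = 10 per group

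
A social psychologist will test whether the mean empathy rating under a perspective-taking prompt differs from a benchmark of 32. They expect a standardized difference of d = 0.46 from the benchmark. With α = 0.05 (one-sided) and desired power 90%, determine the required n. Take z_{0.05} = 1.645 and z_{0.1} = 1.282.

n = 41

For a one-sample test: n = ((z_{α} + z_β) / d)².
z_{α} + z_β = 1.645 + 1.282 = 2.927.
n = (2.927 / 0.46)² = 6.363² = 40.49.
Round up.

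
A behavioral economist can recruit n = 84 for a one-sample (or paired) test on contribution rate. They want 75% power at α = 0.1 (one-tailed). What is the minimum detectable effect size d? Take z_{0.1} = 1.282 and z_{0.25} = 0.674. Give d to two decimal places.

d_min ≈ 0.21

For a single sample (or paired design) of n = 84: d_min = (z_{α} + z_β)/√n.
z-sum = 1.282 + 0.674 = 1.956.
d_min = 1.956 / √84 = 1.956 / 9.165 = 0.213.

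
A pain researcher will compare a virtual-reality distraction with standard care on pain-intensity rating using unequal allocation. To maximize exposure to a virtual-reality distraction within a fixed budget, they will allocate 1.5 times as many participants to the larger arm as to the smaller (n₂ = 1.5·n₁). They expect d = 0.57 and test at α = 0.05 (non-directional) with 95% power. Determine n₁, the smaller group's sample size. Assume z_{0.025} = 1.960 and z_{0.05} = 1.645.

n₁ = 67

With allocation ratio k = n₂/n₁ = 1.5, Var(x̄₁−x̄₂) = σ²(1/n₁ + 1/(k·n₁)) = σ²·(k+1)/(k·n₁).
So n₁ = (1 + 1/k)·((z_{α/2} + z_β)/d)² = 1.667 × (3.605/0.57)².
n₁ = 1.667 × 40.00 = 66.7.
Round up: n₁ = 67, giving n₂ = ⌈1.5 × 67⌉ = ⌈100.5⌉ = 101.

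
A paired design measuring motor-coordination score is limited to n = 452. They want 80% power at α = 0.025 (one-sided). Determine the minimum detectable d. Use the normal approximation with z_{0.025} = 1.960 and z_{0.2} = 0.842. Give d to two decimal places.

d_min ≈ 0.13

For a single sample (or paired design) of n = 452: d_min = (z_{α} + z_β)/√n.
z-sum = 1.960 + 0.842 = 2.802.
d_min = 2.802 / √452 = 2.802 / 21.260 = 0.132.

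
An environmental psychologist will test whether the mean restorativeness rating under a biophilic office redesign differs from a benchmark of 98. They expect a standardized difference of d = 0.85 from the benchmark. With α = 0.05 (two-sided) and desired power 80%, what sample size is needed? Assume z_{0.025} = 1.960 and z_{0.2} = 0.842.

n = 11

For a one-sample test: n = ((z_{α/2} + z_β) / d)².
z_{α/2} + z_β = 1.960 + 0.842 = 2.802.
n = (2.802 / 0.85)² = 3.296² = 10.87.
Round up.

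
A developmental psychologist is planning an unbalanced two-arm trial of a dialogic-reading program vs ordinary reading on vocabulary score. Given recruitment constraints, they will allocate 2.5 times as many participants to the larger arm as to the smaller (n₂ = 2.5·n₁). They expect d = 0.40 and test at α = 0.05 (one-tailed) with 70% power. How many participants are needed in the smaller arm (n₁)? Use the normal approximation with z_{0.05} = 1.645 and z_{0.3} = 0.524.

With allocation ratio k = n₂/n₁ = 2.5, Var(x̄₁−x̄₂) = σ²(1/n₁ + 1/(k·n₁)) = σ²·(k+1)/(k·n₁).
So n₁ = (1 + 1/k)·((z_{α} + z_β)/d)² = 1.400 × (2.169/0.40)².
n₁ = 1.400 × 29.40 = 41.2.
Round up: n₁ = 42, giving n₂ = 2.5 × 42 = 105.

n₁ = 42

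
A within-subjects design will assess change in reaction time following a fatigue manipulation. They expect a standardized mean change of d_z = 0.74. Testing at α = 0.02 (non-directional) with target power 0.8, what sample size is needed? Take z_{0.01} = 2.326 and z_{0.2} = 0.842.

n = 19 pairs

For a paired (one-sample on differences) test: n = ((z_{α/2} + z_β) / d)².
z_{α/2} + z_β = 2.326 + 0.842 = 3.168.
n = (3.168 / 0.74)² = 4.281² = 18.33.
Round up.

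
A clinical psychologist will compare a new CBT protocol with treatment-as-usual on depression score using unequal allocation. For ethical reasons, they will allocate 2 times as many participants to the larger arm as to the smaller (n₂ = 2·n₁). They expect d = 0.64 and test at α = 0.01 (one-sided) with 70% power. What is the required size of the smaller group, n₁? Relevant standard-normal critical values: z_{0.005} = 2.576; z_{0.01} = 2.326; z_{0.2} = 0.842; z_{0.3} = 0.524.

With allocation ratio k = n₂/n₁ = 2, Var(x̄₁−x̄₂) = σ²(1/n₁ + 1/(k·n₁)) = σ²·(k+1)/(k·n₁).
So n₁ = (1 + 1/k)·((z_{α} + z_β)/d)² = 1.500 × (2.850/0.64)².
n₁ = 1.500 × 19.83 = 29.7.
Round up: n₁ = 30, giving n₂ = 2 × 30 = 60.

n₁ = 30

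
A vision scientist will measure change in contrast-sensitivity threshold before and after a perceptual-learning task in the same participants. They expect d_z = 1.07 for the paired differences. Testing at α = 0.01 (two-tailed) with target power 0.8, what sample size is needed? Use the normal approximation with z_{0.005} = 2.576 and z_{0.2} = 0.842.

n = 11 pairs

For a paired (one-sample on differences) test: n = ((z_{α/2} + z_β) / d)².
z_{α/2} + z_β = 2.576 + 0.842 = 3.418.
n = (3.418 / 1.07)² = 3.194² = 10.20.
Round up.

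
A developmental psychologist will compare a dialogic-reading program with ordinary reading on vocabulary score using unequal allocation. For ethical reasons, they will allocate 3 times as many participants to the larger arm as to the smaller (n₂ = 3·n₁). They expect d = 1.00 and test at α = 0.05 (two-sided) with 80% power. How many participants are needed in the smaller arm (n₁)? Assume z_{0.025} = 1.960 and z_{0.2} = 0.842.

With allocation ratio k = n₂/n₁ = 3, Var(x̄₁−x̄₂) = σ²(1/n₁ + 1/(k·n₁)) = σ²·(k+1)/(k·n₁).
So n₁ = (1 + 1/k)·((z_{α/2} + z_β)/d)² = 1.333 × (2.802/1.00)².
n₁ = 1.333 × 7.85 = 10.5.
Round up: n₁ = 11, giving n₂ = 3 × 11 = 33.

n₁ = 11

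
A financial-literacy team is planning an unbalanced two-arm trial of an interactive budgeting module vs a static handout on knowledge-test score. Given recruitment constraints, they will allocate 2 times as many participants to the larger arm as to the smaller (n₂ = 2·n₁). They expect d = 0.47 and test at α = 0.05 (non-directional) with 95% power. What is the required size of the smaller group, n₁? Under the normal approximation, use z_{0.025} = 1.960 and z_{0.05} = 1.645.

n₁ = 89

With allocation ratio k = n₂/n₁ = 2, Var(x̄₁−x̄₂) = σ²(1/n₁ + 1/(k·n₁)) = σ²·(k+1)/(k·n₁).
So n₁ = (1 + 1/k)·((z_{α/2} + z_β)/d)² = 1.500 × (3.605/0.47)².
n₁ = 1.500 × 58.83 = 88.2.
Round up: n₁ = 89, giving n₂ = 2 × 89 = 178.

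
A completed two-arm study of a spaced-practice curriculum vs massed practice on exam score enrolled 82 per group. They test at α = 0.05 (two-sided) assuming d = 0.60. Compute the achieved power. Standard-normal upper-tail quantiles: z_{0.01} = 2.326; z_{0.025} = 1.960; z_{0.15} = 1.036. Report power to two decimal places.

power ≈ 0.97

For two equal groups, power = Φ(d·√(n/2) − z_{α/2}).
d·√(n/2) = 0.60 × √(82/2) = 0.60 × 6.403 = 3.842.
z_β = 3.842 − 1.960 = 1.882.
Power = Φ(1.882) = 0.970.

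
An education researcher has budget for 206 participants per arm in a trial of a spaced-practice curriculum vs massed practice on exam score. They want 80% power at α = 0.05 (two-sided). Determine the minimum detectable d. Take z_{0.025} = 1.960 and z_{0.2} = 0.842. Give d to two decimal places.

For two independent groups of n = 206 each: d_min = (z_{α/2} + z_β)·√(2/n).
z-sum = 1.960 + 0.842 = 2.802.
d_min = 2.802 × √(2/206) = 2.802 × 0.0985 = 0.276.

d_min ≈ 0.28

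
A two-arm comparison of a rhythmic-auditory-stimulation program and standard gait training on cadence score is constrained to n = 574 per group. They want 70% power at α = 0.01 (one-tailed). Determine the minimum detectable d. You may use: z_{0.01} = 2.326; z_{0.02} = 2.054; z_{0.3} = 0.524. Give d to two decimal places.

d_min ≈ 0.17

For two independent groups of n = 574 each: d_min = (z_{α} + z_β)·√(2/n).
z-sum = 2.326 + 0.524 = 2.850.
d_min = 2.850 × √(2/574) = 2.850 × 0.0590 = 0.168.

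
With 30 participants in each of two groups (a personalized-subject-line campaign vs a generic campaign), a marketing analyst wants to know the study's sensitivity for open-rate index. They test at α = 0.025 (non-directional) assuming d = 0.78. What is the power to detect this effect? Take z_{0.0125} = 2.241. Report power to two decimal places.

For two equal groups, power = Φ(d·√(n/2) − z_{α/2}).
d·√(n/2) = 0.78 × √(30/2) = 0.78 × 3.873 = 3.021.
z_β = 3.021 − 2.241 = 0.780.
Power = Φ(0.780) = 0.782.

power ≈ 0.78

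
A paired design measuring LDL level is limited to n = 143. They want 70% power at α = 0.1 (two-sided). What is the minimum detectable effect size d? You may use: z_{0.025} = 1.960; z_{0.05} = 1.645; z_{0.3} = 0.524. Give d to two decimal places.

For a single sample (or paired design) of n = 143: d_min = (z_{α/2} + z_β)/√n.
z-sum = 1.645 + 0.524 = 2.169.
d_min = 2.169 / √143 = 2.169 / 11.958 = 0.181.

d_min ≈ 0.18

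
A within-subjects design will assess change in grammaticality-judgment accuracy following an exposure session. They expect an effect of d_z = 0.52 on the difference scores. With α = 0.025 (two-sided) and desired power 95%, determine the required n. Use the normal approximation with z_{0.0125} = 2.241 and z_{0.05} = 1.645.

n = 56 pairs

For a paired (one-sample on differences) test: n = ((z_{α/2} + z_β) / d)².
z_{α/2} + z_β = 2.241 + 1.645 = 3.886.
n = (3.886 / 0.52)² = 7.473² = 55.85.
Round up.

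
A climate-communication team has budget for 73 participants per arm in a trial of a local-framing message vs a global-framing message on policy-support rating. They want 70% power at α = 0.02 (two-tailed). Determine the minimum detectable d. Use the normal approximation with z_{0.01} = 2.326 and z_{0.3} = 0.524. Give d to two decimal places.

For two independent groups of n = 73 each: d_min = (z_{α/2} + z_β)·√(2/n).
z-sum = 2.326 + 0.524 = 2.850.
d_min = 2.850 × √(2/73) = 2.850 × 0.1655 = 0.472.

d_min ≈ 0.47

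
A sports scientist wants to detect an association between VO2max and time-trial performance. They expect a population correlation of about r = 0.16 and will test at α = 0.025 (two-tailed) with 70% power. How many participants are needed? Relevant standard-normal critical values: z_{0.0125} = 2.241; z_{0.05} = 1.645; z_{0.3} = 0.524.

Fisher's z: C = ½·ln((1+r)/(1−r)) = ½·ln(1.3810) = 0.1614.
n = ((z_{α/2} + z_β)/C)² + 3.
(2.241 + 0.524) / 0.1614 = 2.765 / 0.1614 = 17.131.
n = 17.131² + 3 = 293.48 + 3 = 296.5.
Round up.

n = 297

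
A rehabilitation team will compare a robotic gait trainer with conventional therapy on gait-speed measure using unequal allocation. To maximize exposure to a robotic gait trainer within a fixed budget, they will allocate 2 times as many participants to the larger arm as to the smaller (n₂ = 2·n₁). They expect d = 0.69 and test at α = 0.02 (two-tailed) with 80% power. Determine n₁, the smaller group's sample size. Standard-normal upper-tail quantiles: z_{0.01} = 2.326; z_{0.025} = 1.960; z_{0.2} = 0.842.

With allocation ratio k = n₂/n₁ = 2, Var(x̄₁−x̄₂) = σ²(1/n₁ + 1/(k·n₁)) = σ²·(k+1)/(k·n₁).
So n₁ = (1 + 1/k)·((z_{α/2} + z_β)/d)² = 1.500 × (3.168/0.69)².
n₁ = 1.500 × 21.08 = 31.6.
Round up: n₁ = 32, giving n₂ = 2 × 32 = 64.

n₁ = 32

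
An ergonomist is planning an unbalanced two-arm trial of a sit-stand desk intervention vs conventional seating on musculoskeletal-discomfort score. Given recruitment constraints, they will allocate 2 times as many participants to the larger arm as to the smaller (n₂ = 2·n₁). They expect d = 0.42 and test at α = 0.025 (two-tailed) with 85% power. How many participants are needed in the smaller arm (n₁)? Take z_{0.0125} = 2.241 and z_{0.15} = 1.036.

With allocation ratio k = n₂/n₁ = 2, Var(x̄₁−x̄₂) = σ²(1/n₁ + 1/(k·n₁)) = σ²·(k+1)/(k·n₁).
So n₁ = (1 + 1/k)·((z_{α/2} + z_β)/d)² = 1.500 × (3.277/0.42)².
n₁ = 1.500 × 60.88 = 91.3.
Round up: n₁ = 92, giving n₂ = 2 × 92 = 184.

n₁ = 92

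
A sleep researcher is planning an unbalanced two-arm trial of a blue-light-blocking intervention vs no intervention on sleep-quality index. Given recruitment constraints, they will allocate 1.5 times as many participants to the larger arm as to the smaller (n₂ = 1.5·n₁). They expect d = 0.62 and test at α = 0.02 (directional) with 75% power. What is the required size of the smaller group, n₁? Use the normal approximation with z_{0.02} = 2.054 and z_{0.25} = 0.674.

With allocation ratio k = n₂/n₁ = 1.5, Var(x̄₁−x̄₂) = σ²(1/n₁ + 1/(k·n₁)) = σ²·(k+1)/(k·n₁).
So n₁ = (1 + 1/k)·((z_{α} + z_β)/d)² = 1.667 × (2.728/0.62)².
n₁ = 1.667 × 19.36 = 32.3.
Round up: n₁ = 33, giving n₂ = ⌈1.5 × 33⌉ = ⌈49.5⌉ = 50.

n₁ = 33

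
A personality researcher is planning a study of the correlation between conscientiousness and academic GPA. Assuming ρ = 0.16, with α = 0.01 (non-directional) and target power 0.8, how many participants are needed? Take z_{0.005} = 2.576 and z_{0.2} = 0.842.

Fisher's z: C = ½·ln((1+r)/(1−r)) = ½·ln(1.3810) = 0.1614.
n = ((z_{α/2} + z_β)/C)² + 3.
(2.576 + 0.842) / 0.1614 = 3.418 / 0.1614 = 21.177.
n = 21.177² + 3 = 448.47 + 3 = 451.5.
Round up.

n = 452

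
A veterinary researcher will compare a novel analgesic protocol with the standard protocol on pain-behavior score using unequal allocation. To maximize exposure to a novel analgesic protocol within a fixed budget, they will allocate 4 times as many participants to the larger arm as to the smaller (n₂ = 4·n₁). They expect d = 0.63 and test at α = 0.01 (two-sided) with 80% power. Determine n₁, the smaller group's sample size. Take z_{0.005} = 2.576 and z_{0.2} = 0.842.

n₁ = 37

With allocation ratio k = n₂/n₁ = 4, Var(x̄₁−x̄₂) = σ²(1/n₁ + 1/(k·n₁)) = σ²·(k+1)/(k·n₁).
So n₁ = (1 + 1/k)·((z_{α/2} + z_β)/d)² = 1.250 × (3.418/0.63)².
n₁ = 1.250 × 29.43 = 36.8.
Round up: n₁ = 37, giving n₂ = 4 × 37 = 148.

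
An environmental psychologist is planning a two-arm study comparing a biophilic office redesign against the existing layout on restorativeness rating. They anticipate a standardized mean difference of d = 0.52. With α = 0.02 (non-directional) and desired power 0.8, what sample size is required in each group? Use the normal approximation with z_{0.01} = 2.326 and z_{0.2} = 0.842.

For two independent groups with equal n: n = 2·((z_{α/2} + z_β) / d)².
z_{α/2} + z_β = 2.326 + 0.842 = 3.168.
n = 2 × (3.168 / 0.52)² = 2 × 6.092² = 2 × 37.12 = 74.2.
Round up to the next whole participant.

n = 75 per group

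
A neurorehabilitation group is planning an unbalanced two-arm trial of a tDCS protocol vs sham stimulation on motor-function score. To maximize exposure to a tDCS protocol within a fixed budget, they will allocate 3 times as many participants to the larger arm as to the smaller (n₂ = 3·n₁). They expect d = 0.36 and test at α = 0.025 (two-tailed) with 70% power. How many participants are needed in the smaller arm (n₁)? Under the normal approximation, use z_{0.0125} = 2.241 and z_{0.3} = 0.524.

With allocation ratio k = n₂/n₁ = 3, Var(x̄₁−x̄₂) = σ²(1/n₁ + 1/(k·n₁)) = σ²·(k+1)/(k·n₁).
So n₁ = (1 + 1/k)·((z_{α/2} + z_β)/d)² = 1.333 × (2.765/0.36)².
n₁ = 1.333 × 58.99 = 78.7.
Round up: n₁ = 79, giving n₂ = 3 × 79 = 237.

n₁ = 79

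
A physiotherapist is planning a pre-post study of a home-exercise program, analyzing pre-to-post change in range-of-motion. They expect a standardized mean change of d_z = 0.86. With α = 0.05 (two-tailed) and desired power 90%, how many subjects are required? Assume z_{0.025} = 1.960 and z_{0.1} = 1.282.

n = 15 pairs

For a paired (one-sample on differences) test: n = ((z_{α/2} + z_β) / d)².
z_{α/2} + z_β = 1.960 + 1.282 = 3.242.
n = (3.242 / 0.86)² = 3.770² = 14.21.
Round up.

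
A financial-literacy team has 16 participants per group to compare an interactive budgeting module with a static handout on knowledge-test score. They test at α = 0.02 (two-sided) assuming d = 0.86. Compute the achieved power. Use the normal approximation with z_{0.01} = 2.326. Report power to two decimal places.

For two equal groups, power = Φ(d·√(n/2) − z_{α/2}).
d·√(n/2) = 0.86 × √(16/2) = 0.86 × 2.828 = 2.432.
z_β = 2.432 − 2.326 = 0.106.
Power = Φ(0.106) = 0.542.

power ≈ 0.54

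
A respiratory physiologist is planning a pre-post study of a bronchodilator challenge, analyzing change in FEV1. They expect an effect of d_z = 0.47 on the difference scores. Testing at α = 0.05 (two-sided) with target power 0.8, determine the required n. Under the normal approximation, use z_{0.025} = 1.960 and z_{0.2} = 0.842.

For a paired (one-sample on differences) test: n = ((z_{α/2} + z_β) / d)².
z_{α/2} + z_β = 1.960 + 0.842 = 2.802.
n = (2.802 / 0.47)² = 5.962² = 35.54.
Round up.

n = 36 pairs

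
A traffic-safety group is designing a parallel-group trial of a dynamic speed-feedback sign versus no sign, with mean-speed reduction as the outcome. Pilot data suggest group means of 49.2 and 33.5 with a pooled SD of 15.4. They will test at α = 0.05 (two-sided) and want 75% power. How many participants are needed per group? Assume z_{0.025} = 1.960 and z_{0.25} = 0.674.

Cohen's d = |M₁ − M₂| / SD_pooled = |49.2 − 33.5| / 15.4 = 15.7 / 15.4 = 1.019.
For two independent groups with equal n: n = 2·((z_{α/2} + z_β) / d)².
z_{α/2} + z_β = 1.960 + 0.674 = 2.634.
n = 2 × (2.634 / 1.019)² = 2 × 2.585² = 2 × 6.68 = 13.4.
Round up to the next whole participant.

n = 14 per group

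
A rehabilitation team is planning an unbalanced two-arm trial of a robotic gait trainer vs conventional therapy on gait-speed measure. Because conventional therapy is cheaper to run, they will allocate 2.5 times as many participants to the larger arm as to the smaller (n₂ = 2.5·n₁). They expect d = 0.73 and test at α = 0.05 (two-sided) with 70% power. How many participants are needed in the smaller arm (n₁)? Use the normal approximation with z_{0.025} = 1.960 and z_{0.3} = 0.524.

n₁ = 17

With allocation ratio k = n₂/n₁ = 2.5, Var(x̄₁−x̄₂) = σ²(1/n₁ + 1/(k·n₁)) = σ²·(k+1)/(k·n₁).
So n₁ = (1 + 1/k)·((z_{α/2} + z_β)/d)² = 1.400 × (2.484/0.73)².
n₁ = 1.400 × 11.58 = 16.2.
Round up: n₁ = 17, giving n₂ = ⌈2.5 × 17⌉ = ⌈42.5⌉ = 43.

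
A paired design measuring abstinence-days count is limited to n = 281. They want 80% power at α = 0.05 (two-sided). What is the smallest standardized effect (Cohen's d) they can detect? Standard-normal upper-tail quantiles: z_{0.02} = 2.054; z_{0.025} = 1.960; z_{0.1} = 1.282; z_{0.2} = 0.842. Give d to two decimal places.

For a single sample (or paired design) of n = 281: d_min = (z_{α/2} + z_β)/√n.
z-sum = 1.960 + 0.842 = 2.802.
d_min = 2.802 / √281 = 2.802 / 16.763 = 0.167.

d_min ≈ 0.17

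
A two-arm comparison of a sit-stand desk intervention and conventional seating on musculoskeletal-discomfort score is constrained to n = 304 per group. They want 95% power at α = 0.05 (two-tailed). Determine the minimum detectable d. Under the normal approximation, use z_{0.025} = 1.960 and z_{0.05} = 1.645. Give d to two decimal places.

d_min ≈ 0.29

For two independent groups of n = 304 each: d_min = (z_{α/2} + z_β)·√(2/n).
z-sum = 1.960 + 1.645 = 3.605.
d_min = 3.605 × √(2/304) = 3.605 × 0.0811 = 0.292.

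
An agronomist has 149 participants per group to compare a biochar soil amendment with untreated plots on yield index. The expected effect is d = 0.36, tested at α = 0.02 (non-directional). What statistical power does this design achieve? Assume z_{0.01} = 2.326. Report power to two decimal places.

power ≈ 0.78

For two equal groups, power = Φ(d·√(n/2) − z_{α/2}).
d·√(n/2) = 0.36 × √(149/2) = 0.36 × 8.631 = 3.107.
z_β = 3.107 − 2.326 = 0.781.
Power = Φ(0.781) = 0.783.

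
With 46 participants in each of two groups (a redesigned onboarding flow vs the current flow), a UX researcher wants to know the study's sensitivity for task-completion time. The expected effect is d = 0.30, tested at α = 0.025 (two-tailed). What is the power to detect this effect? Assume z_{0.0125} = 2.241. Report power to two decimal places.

power ≈ 0.21

For two equal groups, power = Φ(d·√(n/2) − z_{α/2}).
d·√(n/2) = 0.30 × √(46/2) = 0.30 × 4.796 = 1.439.
z_β = 1.439 − 2.241 = -0.802.
Power = Φ(-0.802) = 0.211.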